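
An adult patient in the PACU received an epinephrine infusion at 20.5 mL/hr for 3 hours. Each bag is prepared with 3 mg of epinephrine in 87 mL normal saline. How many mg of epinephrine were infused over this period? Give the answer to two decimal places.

Concentration = 3 mg ÷ 87 mL = 0.03448276 mg/mL = 34.48276 mcg/mL
Drug rate = 20.5 mL/hr × 34.48276 mcg/mL = 706.8966 mcg/hr
Total = 706.8966 mcg/hr × 3 hr = 2120.69 mcg = 2.12069 mg

2.12 mg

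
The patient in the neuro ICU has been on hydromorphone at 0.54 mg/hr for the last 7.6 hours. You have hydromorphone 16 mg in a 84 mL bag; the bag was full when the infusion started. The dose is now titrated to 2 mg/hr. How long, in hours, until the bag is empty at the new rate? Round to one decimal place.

Initial rate:
Concentration = 16 mg ÷ 84 mL = 0.1904762 mg/mL
Rate = 0.54 mg/hr ÷ 0.1904762 mg/mL = 2.835 mL/hr
Volume infused so far = 2.835 mL/hr × 7.6 hr = 21.546 mL
Volume remaining = 84 − 21.546 = 62.454 mL
New rate:
Rate = 2 mg/hr ÷ 0.1904762 mg/mL = 10.5 mL/hr
Time remaining = 62.454 mL ÷ 10.5 mL/hr = 5.948 hr

5.9 hours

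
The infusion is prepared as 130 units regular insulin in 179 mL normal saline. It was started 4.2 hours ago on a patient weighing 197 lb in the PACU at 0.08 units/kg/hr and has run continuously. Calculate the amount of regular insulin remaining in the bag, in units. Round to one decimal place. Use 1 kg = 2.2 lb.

99.9 units

Weight = 197 lb ÷ 2.2 lb/kg = 89.54545 kg
Dose = 0.08 units/kg/hr × 89.54545 kg = 7.163636 units/hr
Concentration = 130 units ÷ 179 mL = 0.726257 units/mL
Rate = 7.163636 units/hr ÷ 0.726257 units/mL = 9.863776 mL/hr
Volume infused = 9.863776 mL/hr × 4.2 hr = 41.42786 mL
Volume remaining = 179 − 41.42786 = 137.5721 mL
Drug remaining = 137.5721 mL × 0.726257 units/mL = 99.91273 units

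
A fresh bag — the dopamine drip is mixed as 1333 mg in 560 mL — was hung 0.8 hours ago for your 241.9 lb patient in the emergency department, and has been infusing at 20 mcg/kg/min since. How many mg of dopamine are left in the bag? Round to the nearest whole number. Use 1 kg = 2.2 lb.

Weight = 241.9 lb ÷ 2.2 lb/kg = 109.9545 kg
Dose = 20 mcg/kg/min × 109.9545 kg = 2199.091 mcg/min
2199.091 mcg/min × 60 min/hr = 131945.5 mcg/hr
Concentration = 1333 mg ÷ 560 mL = 2.380357 mg/mL = 2380.357 mcg/mL
Rate = 131945.5 mcg/hr ÷ 2380.357 mcg/mL = 55.43095 mL/hr
Volume infused = 55.43095 mL/hr × 0.8 hr = 44.34476 mL
Volume remaining = 560 − 44.34476 = 515.6552 mL
Drug remaining = 515.6552 mL × 2380.357 mcg/mL = 1227444 mcg = 1227.444 mg

1227 mg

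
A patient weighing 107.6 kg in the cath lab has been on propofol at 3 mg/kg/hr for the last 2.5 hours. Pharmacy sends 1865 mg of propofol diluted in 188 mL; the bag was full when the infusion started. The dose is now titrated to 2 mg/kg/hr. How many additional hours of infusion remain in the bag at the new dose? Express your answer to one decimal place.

Initial rate:
Dose = 3 mg/kg/hr × 107.6 kg = 322.8 mg/hr
Concentration = 1865 mg ÷ 188 mL = 9.920213 mg/mL
Rate = 322.8 mg/hr ÷ 9.920213 mg/mL = 32.53962 mL/hr
Volume infused so far = 32.53962 mL/hr × 2.5 hr = 81.34906 mL
Volume remaining = 188 − 81.34906 = 106.6509 mL
New rate:
Dose = 2 mg/kg/hr × 107.6 kg = 215.2 mg/hr
Rate = 215.2 mg/hr ÷ 9.920213 mg/mL = 21.69308 mL/hr
Time remaining = 106.6509 mL ÷ 21.69308 mL/hr = 4.916357 hr

4.9 hours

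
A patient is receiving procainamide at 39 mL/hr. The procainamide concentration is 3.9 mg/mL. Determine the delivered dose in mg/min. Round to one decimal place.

2.5 mg/min

Drug rate = 39 mL/hr × 3.9 mg/mL = 152.1 mg/hr
152.1 mg/hr ÷ 60 min/hr = 2.535 mg/min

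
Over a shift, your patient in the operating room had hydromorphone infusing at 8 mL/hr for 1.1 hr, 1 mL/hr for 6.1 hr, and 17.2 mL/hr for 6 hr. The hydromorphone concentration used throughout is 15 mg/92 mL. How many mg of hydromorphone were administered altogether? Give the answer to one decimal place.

19.3 mg

Concentration = 15 mg ÷ 92 mL = 0.1630435 mg/mL
Stage 1: 8 mL/hr × 1.1 hr = 8.8 mL → 8.8 mL × 0.1630435 mg/mL = 1.434783 mg
Stage 2: 1 mL/hr × 6.1 hr = 6.1 mL → 6.1 mL × 0.1630435 mg/mL = 0.9945652 mg
Stage 3: 17.2 mL/hr × 6 hr = 103.2 mL → 103.2 mL × 0.1630435 mg/mL = 16.82609 mg
Total = 1.434783 + 0.9945652 + 16.82609 = 19.25543 mg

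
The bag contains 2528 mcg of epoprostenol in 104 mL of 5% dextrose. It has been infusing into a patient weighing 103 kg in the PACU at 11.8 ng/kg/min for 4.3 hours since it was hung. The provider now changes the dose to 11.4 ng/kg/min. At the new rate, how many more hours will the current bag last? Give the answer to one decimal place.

Initial rate:
Dose = 11.8 ng/kg/min × 103 kg = 1215.4 ng/min
1215.4 ng/min × 60 min/hr = 72924 ng/hr
Concentration = 2528 mcg ÷ 104 mL = 24.30769 mcg/mL = 24307.69 ng/mL
Rate = 72924 ng/hr ÷ 24307.69 ng/mL = 3.000038 mL/hr
Volume infused so far = 3.000038 mL/hr × 4.3 hr = 12.90016 mL
Volume remaining = 104 − 12.90016 = 91.09984 mL
New rate:
Dose = 11.4 ng/kg/min × 103 kg = 1174.2 ng/min
1174.2 ng/min × 60 min/hr = 70452 ng/hr
Rate = 70452 ng/hr ÷ 24307.69 ng/mL = 2.898342 mL/hr
Time remaining = 91.09984 mL ÷ 2.898342 mL/hr = 31.43171 hr

31.4 hours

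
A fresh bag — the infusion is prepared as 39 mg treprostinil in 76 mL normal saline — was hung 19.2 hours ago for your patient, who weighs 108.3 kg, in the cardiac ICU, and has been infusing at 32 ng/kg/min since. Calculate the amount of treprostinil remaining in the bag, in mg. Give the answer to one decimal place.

35.0 mg

Dose = 32 ng/kg/min × 108.3 kg = 3465.6 ng/min
3465.6 ng/min × 60 min/hr = 207936 ng/hr
Concentration = 39 mg ÷ 76 mL = 0.5131579 mg/mL = 513157.9 ng/mL
Rate = 207936 ng/hr ÷ 513157.9 ng/mL = 0.4052086 mL/hr
Volume infused = 0.4052086 mL/hr × 19.2 hr = 7.780005 mL
Volume remaining = 76 − 7.780005 = 68.21999 mL
Drug remaining = 68.21999 mL × 513157.9 ng/mL = 35007629 ng = 35.00763 mg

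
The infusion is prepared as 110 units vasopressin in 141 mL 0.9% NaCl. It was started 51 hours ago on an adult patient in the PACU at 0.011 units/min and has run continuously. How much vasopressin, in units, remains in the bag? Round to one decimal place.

0.011 units/min × 60 min/hr = 0.66 units/hr
Concentration = 110 units ÷ 141 mL = 0.7801418 units/mL
Rate = 0.66 units/hr ÷ 0.7801418 units/mL = 0.846 mL/hr
Volume infused = 0.846 mL/hr × 51 hr = 43.146 mL
Volume remaining = 141 − 43.146 = 97.854 mL
Drug remaining = 97.854 mL × 0.7801418 units/mL = 76.34 units

76.3 units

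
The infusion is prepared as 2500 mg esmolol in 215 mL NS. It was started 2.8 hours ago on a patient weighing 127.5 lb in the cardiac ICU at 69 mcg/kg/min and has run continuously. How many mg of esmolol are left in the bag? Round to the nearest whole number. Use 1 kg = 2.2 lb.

1828 mg

Weight = 127.5 lb ÷ 2.2 lb/kg = 57.95455 kg
Dose = 69 mcg/kg/min × 57.95455 kg = 3998.864 mcg/min
3998.864 mcg/min × 60 min/hr = 239931.8 mcg/hr
Concentration = 2500 mg ÷ 215 mL = 11.62791 mg/mL = 11627.91 mcg/mL
Rate = 239931.8 mcg/hr ÷ 11627.91 mcg/mL = 20.63414 mL/hr
Volume infused = 20.63414 mL/hr × 2.8 hr = 57.77558 mL
Volume remaining = 215 − 57.77558 = 157.2244 mL
Drug remaining = 157.2244 mL × 11627.91 mcg/mL = 1828191 mcg = 1828.191 mg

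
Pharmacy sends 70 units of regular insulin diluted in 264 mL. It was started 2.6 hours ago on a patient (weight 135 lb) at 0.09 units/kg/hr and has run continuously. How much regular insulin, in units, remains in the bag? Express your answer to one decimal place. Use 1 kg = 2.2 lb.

55.6 units

Weight = 135 lb ÷ 2.2 lb/kg = 61.36364 kg
Dose = 0.09 units/kg/hr × 61.36364 kg = 5.522727 units/hr
Concentration = 70 units ÷ 264 mL = 0.2651515 units/mL
Rate = 5.522727 units/hr ÷ 0.2651515 units/mL = 20.82857 mL/hr
Volume infused = 20.82857 mL/hr × 2.6 hr = 54.15429 mL
Volume remaining = 264 − 54.15429 = 209.8457 mL
Drug remaining = 209.8457 mL × 0.2651515 units/mL = 55.64091 units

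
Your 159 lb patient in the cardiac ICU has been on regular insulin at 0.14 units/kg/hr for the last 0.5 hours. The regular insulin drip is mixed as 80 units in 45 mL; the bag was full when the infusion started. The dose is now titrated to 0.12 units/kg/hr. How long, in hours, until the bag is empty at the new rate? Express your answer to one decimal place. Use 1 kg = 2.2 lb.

8.6 hours

Initial rate:
Weight = 159 lb ÷ 2.2 lb/kg = 72.27273 kg
Dose = 0.14 units/kg/hr × 72.27273 kg = 10.11818 units/hr
Concentration = 80 units ÷ 45 mL = 1.777778 units/mL
Rate = 10.11818 units/hr ÷ 1.777778 units/mL = 5.691477 mL/hr
Volume infused so far = 5.691477 mL/hr × 0.5 hr = 2.845739 mL
Volume remaining = 45 − 2.845739 = 42.15426 mL
New rate:
Dose = 0.12 units/kg/hr × 72.27273 kg = 8.672727 units/hr
Rate = 8.672727 units/hr ÷ 1.777778 units/mL = 4.878409 mL/hr
Time remaining = 42.15426 mL ÷ 4.878409 mL/hr = 8.640985 hr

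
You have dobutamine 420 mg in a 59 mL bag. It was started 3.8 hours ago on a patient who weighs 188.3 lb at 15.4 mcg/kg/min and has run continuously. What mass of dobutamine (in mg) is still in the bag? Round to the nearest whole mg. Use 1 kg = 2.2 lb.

Weight = 188.3 lb ÷ 2.2 lb/kg = 85.59091 kg
Dose = 15.4 mcg/kg/min × 85.59091 kg = 1318.1 mcg/min
1318.1 mcg/min × 60 min/hr = 79086 mcg/hr
Concentration = 420 mg ÷ 59 mL = 7.118644 mg/mL = 7118.644 mcg/mL
Rate = 79086 mcg/hr ÷ 7118.644 mcg/mL = 11.1097 mL/hr
Volume infused = 11.1097 mL/hr × 3.8 hr = 42.21686 mL
Volume remaining = 59 − 42.21686 = 16.78314 mL
Drug remaining = 16.78314 mL × 7118.644 mcg/mL = 119473.2 mcg = 119.4732 mg

119 mg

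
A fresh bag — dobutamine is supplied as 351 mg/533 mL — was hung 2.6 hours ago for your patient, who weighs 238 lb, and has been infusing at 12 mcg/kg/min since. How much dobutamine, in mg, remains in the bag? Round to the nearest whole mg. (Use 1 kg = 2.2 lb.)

148 mg

Weight = 238 lb ÷ 2.2 lb/kg = 108.1818 kg
Dose = 12 mcg/kg/min × 108.1818 kg = 1298.182 mcg/min
1298.182 mcg/min × 60 min/hr = 77890.91 mcg/hr
Concentration = 351 mg ÷ 533 mL = 0.6585366 mg/mL = 658.5366 mcg/mL
Rate = 77890.91 mcg/hr ÷ 658.5366 mcg/mL = 118.2788 mL/hr
Volume infused = 118.2788 mL/hr × 2.6 hr = 307.5248 mL
Volume remaining = 533 − 307.5248 = 225.4752 mL
Drug remaining = 225.4752 mL × 658.5366 mcg/mL = 148483.6 mcg = 148.4836 mg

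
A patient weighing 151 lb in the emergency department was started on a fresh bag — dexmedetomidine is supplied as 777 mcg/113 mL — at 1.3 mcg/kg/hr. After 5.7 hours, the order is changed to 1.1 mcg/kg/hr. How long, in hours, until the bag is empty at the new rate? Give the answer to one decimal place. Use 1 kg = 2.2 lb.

Initial rate:
Weight = 151 lb ÷ 2.2 lb/kg = 68.63636 kg
Dose = 1.3 mcg/kg/hr × 68.63636 kg = 89.22727 mcg/hr
Concentration = 777 mcg ÷ 113 mL = 6.876106 mcg/mL
Rate = 89.22727 mcg/hr ÷ 6.876106 mcg/mL = 12.97642 mL/hr
Volume infused so far = 12.97642 mL/hr × 5.7 hr = 73.96562 mL
Volume remaining = 113 − 73.96562 = 39.03438 mL
New rate:
Dose = 1.1 mcg/kg/hr × 68.63636 kg = 75.5 mcg/hr
Rate = 75.5 mcg/hr ÷ 6.876106 mcg/mL = 10.98005 mL/hr
Time remaining = 39.03438 mL ÷ 10.98005 mL/hr = 3.555027 hr

3.6 hours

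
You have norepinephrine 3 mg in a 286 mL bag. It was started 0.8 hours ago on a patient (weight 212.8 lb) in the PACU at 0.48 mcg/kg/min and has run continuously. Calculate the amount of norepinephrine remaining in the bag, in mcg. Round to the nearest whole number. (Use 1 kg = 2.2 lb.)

Weight = 212.8 lb ÷ 2.2 lb/kg = 96.72727 kg
Dose = 0.48 mcg/kg/min × 96.72727 kg = 46.42909 mcg/min
46.42909 mcg/min × 60 min/hr = 2785.745 mcg/hr
Concentration = 3 mg ÷ 286 mL = 0.01048951 mg/mL = 10.48951 mcg/mL
Rate = 2785.745 mcg/hr ÷ 10.48951 mcg/mL = 265.5744 mL/hr
Volume infused = 265.5744 mL/hr × 0.8 hr = 212.4595 mL
Volume remaining = 286 − 212.4595 = 73.54048 mL
Drug remaining = 73.54048 mL × 10.48951 mcg/mL = 771.4036 mcg

771 mcg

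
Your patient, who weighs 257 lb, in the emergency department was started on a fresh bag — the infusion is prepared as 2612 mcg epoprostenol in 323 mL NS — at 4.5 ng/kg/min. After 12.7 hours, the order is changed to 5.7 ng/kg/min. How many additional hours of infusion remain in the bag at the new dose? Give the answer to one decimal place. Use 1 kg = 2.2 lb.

Initial rate:
Weight = 257 lb ÷ 2.2 lb/kg = 116.8182 kg
Dose = 4.5 ng/kg/min × 116.8182 kg = 525.6818 ng/min
525.6818 ng/min × 60 min/hr = 31540.91 ng/hr
Concentration = 2612 mcg ÷ 323 mL = 8.086687 mcg/mL = 8086.687 ng/mL
Rate = 31540.91 ng/hr ÷ 8086.687 ng/mL = 3.90035 mL/hr
Volume infused so far = 3.90035 mL/hr × 12.7 hr = 49.53444 mL
Volume remaining = 323 − 49.53444 = 273.4656 mL
New rate:
Dose = 5.7 ng/kg/min × 116.8182 kg = 665.8636 ng/min
665.8636 ng/min × 60 min/hr = 39951.82 ng/hr
Rate = 39951.82 ng/hr ÷ 8086.687 ng/mL = 4.940443 mL/hr
Time remaining = 273.4656 mL ÷ 4.940443 mL/hr = 55.35244 hr

55.4 hours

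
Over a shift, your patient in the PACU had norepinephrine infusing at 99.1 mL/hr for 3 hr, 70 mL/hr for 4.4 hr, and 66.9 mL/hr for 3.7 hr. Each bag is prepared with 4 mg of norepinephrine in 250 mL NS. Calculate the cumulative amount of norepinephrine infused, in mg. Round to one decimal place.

Concentration = 4 mg ÷ 250 mL = 0.016 mg/mL
Stage 1: 99.1 mL/hr × 3 hr = 297.3 mL → 297.3 mL × 0.016 mg/mL = 4.7568 mg
Stage 2: 70 mL/hr × 4.4 hr = 308 mL → 308 mL × 0.016 mg/mL = 4.928 mg
Stage 3: 66.9 mL/hr × 3.7 hr = 247.53 mL → 247.53 mL × 0.016 mg/mL = 3.96048 mg
Total = 4.7568 + 4.928 + 3.96048 = 13.64528 mg

13.6 mg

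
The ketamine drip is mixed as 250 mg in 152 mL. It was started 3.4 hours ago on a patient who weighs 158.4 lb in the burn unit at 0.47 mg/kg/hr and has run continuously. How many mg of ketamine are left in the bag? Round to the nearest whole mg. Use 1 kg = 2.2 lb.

135 mg

Weight = 158.4 lb ÷ 2.2 lb/kg = 72 kg
Dose = 0.47 mg/kg/hr × 72 kg = 33.84 mg/hr
Concentration = 250 mg ÷ 152 mL = 1.644737 mg/mL
Rate = 33.84 mg/hr ÷ 1.644737 mg/mL = 20.57472 mL/hr
Volume infused = 20.57472 mL/hr × 3.4 hr = 69.95405 mL
Volume remaining = 152 − 69.95405 = 82.04595 mL
Drug remaining = 82.04595 mL × 1.644737 mg/mL = 134.944 mg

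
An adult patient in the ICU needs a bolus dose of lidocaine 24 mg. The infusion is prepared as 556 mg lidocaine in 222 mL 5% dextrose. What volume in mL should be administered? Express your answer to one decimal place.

9.6 mL

Concentration = 556 mg ÷ 222 mL = 2.504505 mg/mL
Volume = 24 mg ÷ 2.504505 mg/mL = 9.582734 mL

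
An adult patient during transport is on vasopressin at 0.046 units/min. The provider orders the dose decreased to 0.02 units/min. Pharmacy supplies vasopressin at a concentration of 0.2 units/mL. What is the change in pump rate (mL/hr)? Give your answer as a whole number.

At the current dose:
0.046 units/min × 60 min/hr = 2.76 units/hr
Rate = 2.76 units/hr ÷ 0.2 units/mL = 13.8 mL/hr
At the new dose:
0.02 units/min × 60 min/hr = 1.2 units/hr
Rate = 1.2 units/hr ÷ 0.2 units/mL = 6 mL/hr
Change = 6 − 13.8 = -7.8 mL/hr → 7.8 mL/hr decrease

8 mL/hr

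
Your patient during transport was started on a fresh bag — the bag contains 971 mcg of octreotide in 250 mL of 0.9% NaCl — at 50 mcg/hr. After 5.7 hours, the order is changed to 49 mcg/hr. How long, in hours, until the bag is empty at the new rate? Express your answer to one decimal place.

Initial rate:
Concentration = 971 mcg ÷ 250 mL = 3.884 mcg/mL
Rate = 50 mcg/hr ÷ 3.884 mcg/mL = 12.87333 mL/hr
Volume infused so far = 12.87333 mL/hr × 5.7 hr = 73.37796 mL
Volume remaining = 250 − 73.37796 = 176.622 mL
New rate:
Rate = 49 mcg/hr ÷ 3.884 mcg/mL = 12.61586 mL/hr
Time remaining = 176.622 mL ÷ 12.61586 mL/hr = 14 hr

14.0 hours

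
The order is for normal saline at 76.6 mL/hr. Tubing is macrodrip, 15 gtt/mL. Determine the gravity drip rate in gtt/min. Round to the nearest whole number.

19 gtt/min

76.6 mL/hr ÷ 60 min/hr = 1.276667 mL/min
1.276667 mL/min × 15 gtt/mL = 19.15 gtt/min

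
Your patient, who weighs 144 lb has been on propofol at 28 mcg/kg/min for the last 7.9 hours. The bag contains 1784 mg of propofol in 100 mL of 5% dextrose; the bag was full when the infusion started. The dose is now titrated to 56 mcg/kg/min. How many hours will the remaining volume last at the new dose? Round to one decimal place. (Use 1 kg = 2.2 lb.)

Initial rate:
Weight = 144 lb ÷ 2.2 lb/kg = 65.45455 kg
Dose = 28 mcg/kg/min × 65.45455 kg = 1832.727 mcg/min
1832.727 mcg/min × 60 min/hr = 109963.6 mcg/hr
Concentration = 1784 mg ÷ 100 mL = 17.84 mg/mL = 17840 mcg/mL
Rate = 109963.6 mcg/hr ÷ 17840 mcg/mL = 6.163881 mL/hr
Volume infused so far = 6.163881 mL/hr × 7.9 hr = 48.69466 mL
Volume remaining = 100 − 48.69466 = 51.30534 mL
New rate:
Dose = 56 mcg/kg/min × 65.45455 kg = 3665.455 mcg/min
3665.455 mcg/min × 60 min/hr = 219927.3 mcg/hr
Rate = 219927.3 mcg/hr ÷ 17840 mcg/mL = 12.32776 mL/hr
Time remaining = 51.30534 mL ÷ 12.32776 mL/hr = 4.161772 hr

4.2 hours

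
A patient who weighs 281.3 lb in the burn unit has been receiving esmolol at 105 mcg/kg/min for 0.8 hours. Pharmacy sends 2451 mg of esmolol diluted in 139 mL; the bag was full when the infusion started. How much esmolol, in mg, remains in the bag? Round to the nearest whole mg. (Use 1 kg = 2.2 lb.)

1807 mg

Weight = 281.3 lb ÷ 2.2 lb/kg = 127.8636 kg
Dose = 105 mcg/kg/min × 127.8636 kg = 13425.68 mcg/min
13425.68 mcg/min × 60 min/hr = 805540.9 mcg/hr
Concentration = 2451 mg ÷ 139 mL = 17.63309 mg/mL = 17633.09 mcg/mL
Rate = 805540.9 mcg/hr ÷ 17633.09 mcg/mL = 45.68347 mL/hr
Volume infused = 45.68347 mL/hr × 0.8 hr = 36.54678 mL
Volume remaining = 139 − 36.54678 = 102.4532 mL
Drug remaining = 102.4532 mL × 17633.09 mcg/mL = 1806567 mcg = 1806.567 mg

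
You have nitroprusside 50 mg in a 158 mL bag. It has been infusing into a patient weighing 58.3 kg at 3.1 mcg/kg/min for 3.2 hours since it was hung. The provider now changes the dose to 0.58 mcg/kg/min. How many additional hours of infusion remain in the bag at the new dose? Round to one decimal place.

Initial rate:
Dose = 3.1 mcg/kg/min × 58.3 kg = 180.73 mcg/min
180.73 mcg/min × 60 min/hr = 10843.8 mcg/hr
Concentration = 50 mg ÷ 158 mL = 0.3164557 mg/mL = 316.4557 mcg/mL
Rate = 10843.8 mcg/hr ÷ 316.4557 mcg/mL = 34.26641 mL/hr
Volume infused so far = 34.26641 mL/hr × 3.2 hr = 109.6525 mL
Volume remaining = 158 − 109.6525 = 48.34749 mL
New rate:
Dose = 0.58 mcg/kg/min × 58.3 kg = 33.814 mcg/min
33.814 mcg/min × 60 min/hr = 2028.84 mcg/hr
Rate = 2028.84 mcg/hr ÷ 316.4557 mcg/mL = 6.411134 mL/hr
Time remaining = 48.34749 mL ÷ 6.411134 mL/hr = 7.541176 hr

7.5 hours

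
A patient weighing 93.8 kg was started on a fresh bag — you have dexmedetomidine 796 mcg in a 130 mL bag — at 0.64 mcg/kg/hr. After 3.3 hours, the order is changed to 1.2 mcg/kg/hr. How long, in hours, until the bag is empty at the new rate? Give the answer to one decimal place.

5.3 hours

Initial rate:
Dose = 0.64 mcg/kg/hr × 93.8 kg = 60.032 mcg/hr
Concentration = 796 mcg ÷ 130 mL = 6.123077 mcg/mL
Rate = 60.032 mcg/hr ÷ 6.123077 mcg/mL = 9.804221 mL/hr
Volume infused so far = 9.804221 mL/hr × 3.3 hr = 32.35393 mL
Volume remaining = 130 − 32.35393 = 97.64607 mL
New rate:
Dose = 1.2 mcg/kg/hr × 93.8 kg = 112.56 mcg/hr
Rate = 112.56 mcg/hr ÷ 6.123077 mcg/mL = 18.38291 mL/hr
Time remaining = 97.64607 mL ÷ 18.38291 mL/hr = 5.311784 hr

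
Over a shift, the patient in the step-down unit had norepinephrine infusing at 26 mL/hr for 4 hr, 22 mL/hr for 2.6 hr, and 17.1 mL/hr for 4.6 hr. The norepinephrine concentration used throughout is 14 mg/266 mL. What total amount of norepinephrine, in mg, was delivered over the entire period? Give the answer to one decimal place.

Concentration = 14 mg ÷ 266 mL = 0.05263158 mg/mL
Stage 1: 26 mL/hr × 4 hr = 104 mL → 104 mL × 0.05263158 mg/mL = 5.473684 mg
Stage 2: 22 mL/hr × 2.6 hr = 57.2 mL → 57.2 mL × 0.05263158 mg/mL = 3.010526 mg
Stage 3: 17.1 mL/hr × 4.6 hr = 78.66 mL → 78.66 mL × 0.05263158 mg/mL = 4.14 mg
Total = 5.473684 + 3.010526 + 4.14 = 12.62421 mg

12.6 mg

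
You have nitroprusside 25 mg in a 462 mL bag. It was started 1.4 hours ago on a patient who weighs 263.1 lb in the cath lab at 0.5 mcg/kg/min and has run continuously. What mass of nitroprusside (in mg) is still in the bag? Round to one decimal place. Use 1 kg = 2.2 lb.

Weight = 263.1 lb ÷ 2.2 lb/kg = 119.5909 kg
Dose = 0.5 mcg/kg/min × 119.5909 kg = 59.79545 mcg/min
59.79545 mcg/min × 60 min/hr = 3587.727 mcg/hr
Concentration = 25 mg ÷ 462 mL = 0.05411255 mg/mL = 54.11255 mcg/mL
Rate = 3587.727 mcg/hr ÷ 54.11255 mcg/mL = 66.3012 mL/hr
Volume infused = 66.3012 mL/hr × 1.4 hr = 92.82168 mL
Volume remaining = 462 − 92.82168 = 369.1783 mL
Drug remaining = 369.1783 mL × 54.11255 mcg/mL = 19977.18 mcg = 19.97718 mg

20.0 mg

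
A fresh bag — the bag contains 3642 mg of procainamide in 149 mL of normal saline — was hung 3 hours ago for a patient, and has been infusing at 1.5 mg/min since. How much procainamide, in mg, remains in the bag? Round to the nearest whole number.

3372 mg

1.5 mg/min × 60 min/hr = 90 mg/hr
Concentration = 3642 mg ÷ 149 mL = 24.44295 mg/mL
Rate = 90 mg/hr ÷ 24.44295 mg/mL = 3.682043 mL/hr
Volume infused = 3.682043 mL/hr × 3 hr = 11.04613 mL
Volume remaining = 149 − 11.04613 = 137.9539 mL
Drug remaining = 137.9539 mL × 24.44295 mg/mL = 3372 mg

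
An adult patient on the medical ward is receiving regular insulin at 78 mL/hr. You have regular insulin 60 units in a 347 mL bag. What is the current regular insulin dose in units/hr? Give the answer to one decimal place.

13.5 units/hr

Concentration = 60 units ÷ 347 mL = 0.1729107 units/mL
Drug rate = 78 mL/hr × 0.1729107 units/mL = 13.48703 units/hr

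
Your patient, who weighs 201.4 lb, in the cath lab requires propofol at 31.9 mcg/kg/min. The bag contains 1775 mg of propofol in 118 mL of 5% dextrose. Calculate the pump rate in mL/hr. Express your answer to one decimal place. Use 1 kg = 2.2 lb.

11.6 mL/hr

Weight = 201.4 lb ÷ 2.2 lb/kg = 91.54545 kg
Dose = 31.9 mcg/kg/min × 91.54545 kg = 2920.3 mcg/min
2920.3 mcg/min × 60 min/hr = 175218 mcg/hr
Concentration = 1775 mg ÷ 118 mL = 15.04237 mg/mL = 15042.37 mcg/mL
Rate = 175218 mcg/hr ÷ 15042.37 mcg/mL = 11.6483 mL/hr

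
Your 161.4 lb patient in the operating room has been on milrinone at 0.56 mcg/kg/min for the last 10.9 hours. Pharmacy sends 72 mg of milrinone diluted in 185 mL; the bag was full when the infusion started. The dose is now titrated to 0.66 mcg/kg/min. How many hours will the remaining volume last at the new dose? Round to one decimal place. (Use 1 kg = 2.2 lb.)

Initial rate:
Weight = 161.4 lb ÷ 2.2 lb/kg = 73.36364 kg
Dose = 0.56 mcg/kg/min × 73.36364 kg = 41.08364 mcg/min
41.08364 mcg/min × 60 min/hr = 2465.018 mcg/hr
Concentration = 72 mg ÷ 185 mL = 0.3891892 mg/mL = 389.1892 mcg/mL
Rate = 2465.018 mcg/hr ÷ 389.1892 mcg/mL = 6.333727 mL/hr
Volume infused so far = 6.333727 mL/hr × 10.9 hr = 69.03763 mL
Volume remaining = 185 − 69.03763 = 115.9624 mL
New rate:
Dose = 0.66 mcg/kg/min × 73.36364 kg = 48.42 mcg/min
48.42 mcg/min × 60 min/hr = 2905.2 mcg/hr
Rate = 2905.2 mcg/hr ÷ 389.1892 mcg/mL = 7.46475 mL/hr
Time remaining = 115.9624 mL ÷ 7.46475 mL/hr = 15.53466 hr

15.5 hours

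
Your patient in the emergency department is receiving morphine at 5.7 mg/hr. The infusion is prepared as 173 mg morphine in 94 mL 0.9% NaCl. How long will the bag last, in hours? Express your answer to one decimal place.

Concentration = 173 mg ÷ 94 mL = 1.840426 mg/mL
Rate = 5.7 mg/hr ÷ 1.840426 mg/mL = 3.09711 mL/hr
Duration = 94 mL ÷ 3.09711 mL/hr = 30.35088 hr

30.4 hours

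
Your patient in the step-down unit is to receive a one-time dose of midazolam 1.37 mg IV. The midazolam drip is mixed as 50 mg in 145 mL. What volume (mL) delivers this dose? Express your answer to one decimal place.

4.0 mL

Concentration = 50 mg ÷ 145 mL = 0.3448276 mg/mL
Volume = 1.37 mg ÷ 0.3448276 mg/mL = 3.973 mL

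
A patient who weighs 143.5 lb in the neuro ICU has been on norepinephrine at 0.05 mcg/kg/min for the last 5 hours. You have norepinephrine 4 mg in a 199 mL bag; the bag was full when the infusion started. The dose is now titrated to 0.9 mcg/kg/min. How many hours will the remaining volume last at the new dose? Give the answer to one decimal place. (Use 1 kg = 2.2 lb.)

0.9 hours

Initial rate:
Weight = 143.5 lb ÷ 2.2 lb/kg = 65.22727 kg
Dose = 0.05 mcg/kg/min × 65.22727 kg = 3.261364 mcg/min
3.261364 mcg/min × 60 min/hr = 195.6818 mcg/hr
Concentration = 4 mg ÷ 199 mL = 0.0201005 mg/mL = 20.1005 mcg/mL
Rate = 195.6818 mcg/hr ÷ 20.1005 mcg/mL = 9.73517 mL/hr
Volume infused so far = 9.73517 mL/hr × 5 hr = 48.67585 mL
Volume remaining = 199 − 48.67585 = 150.3241 mL
New rate:
Dose = 0.9 mcg/kg/min × 65.22727 kg = 58.70455 mcg/min
58.70455 mcg/min × 60 min/hr = 3522.273 mcg/hr
Rate = 3522.273 mcg/hr ÷ 20.1005 mcg/mL = 175.2331 mL/hr
Time remaining = 150.3241 mL ÷ 175.2331 mL/hr = 0.8578526 hr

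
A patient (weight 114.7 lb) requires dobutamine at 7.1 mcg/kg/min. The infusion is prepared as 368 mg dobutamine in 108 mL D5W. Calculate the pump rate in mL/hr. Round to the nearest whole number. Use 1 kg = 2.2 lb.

Weight = 114.7 lb ÷ 2.2 lb/kg = 52.13636 kg
Dose = 7.1 mcg/kg/min × 52.13636 kg = 370.1682 mcg/min
370.1682 mcg/min × 60 min/hr = 22210.09 mcg/hr
Concentration = 368 mg ÷ 108 mL = 3.407407 mg/mL = 3407.407 mcg/mL
Rate = 22210.09 mcg/hr ÷ 3407.407 mcg/mL = 6.518179 mL/hr

7 mL/hr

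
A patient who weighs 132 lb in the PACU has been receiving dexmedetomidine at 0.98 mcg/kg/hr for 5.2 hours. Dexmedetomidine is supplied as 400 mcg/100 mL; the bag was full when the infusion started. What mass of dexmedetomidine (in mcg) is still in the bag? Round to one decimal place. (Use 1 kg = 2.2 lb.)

Weight = 132 lb ÷ 2.2 lb/kg = 60 kg
Dose = 0.98 mcg/kg/hr × 60 kg = 58.8 mcg/hr
Concentration = 400 mcg ÷ 100 mL = 4 mcg/mL
Rate = 58.8 mcg/hr ÷ 4 mcg/mL = 14.7 mL/hr
Volume infused = 14.7 mL/hr × 5.2 hr = 76.44 mL
Volume remaining = 100 − 76.44 = 23.56 mL
Drug remaining = 23.56 mL × 4 mcg/mL = 94.24 mcg

94.2 mcg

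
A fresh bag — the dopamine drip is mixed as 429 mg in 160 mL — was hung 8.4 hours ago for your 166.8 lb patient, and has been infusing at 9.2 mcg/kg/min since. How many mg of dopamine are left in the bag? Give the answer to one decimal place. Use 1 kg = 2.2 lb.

77.4 mg

Weight = 166.8 lb ÷ 2.2 lb/kg = 75.81818 kg
Dose = 9.2 mcg/kg/min × 75.81818 kg = 697.5273 mcg/min
697.5273 mcg/min × 60 min/hr = 41851.64 mcg/hr
Concentration = 429 mg ÷ 160 mL = 2.68125 mg/mL = 2681.25 mcg/mL
Rate = 41851.64 mcg/hr ÷ 2681.25 mcg/mL = 15.609 mL/hr
Volume infused = 15.609 mL/hr × 8.4 hr = 131.1156 mL
Volume remaining = 160 − 131.1156 = 28.88438 mL
Drug remaining = 28.88438 mL × 2681.25 mcg/mL = 77446.25 mcg = 77.44625 mg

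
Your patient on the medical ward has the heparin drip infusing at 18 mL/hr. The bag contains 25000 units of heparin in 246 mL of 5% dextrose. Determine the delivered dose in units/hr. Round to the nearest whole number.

1829 units/hr

Concentration = 25000 units ÷ 246 mL = 101.626 units/mL
Drug rate = 18 mL/hr × 101.626 units/mL = 1829.268 units/hr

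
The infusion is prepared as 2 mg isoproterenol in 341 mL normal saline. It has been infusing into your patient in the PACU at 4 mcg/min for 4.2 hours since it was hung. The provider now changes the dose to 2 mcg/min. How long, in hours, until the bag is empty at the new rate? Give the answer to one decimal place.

8.3 hours

Initial rate:
4 mcg/min × 60 min/hr = 240 mcg/hr
Concentration = 2 mg ÷ 341 mL = 0.005865103 mg/mL = 5.865103 mcg/mL
Rate = 240 mcg/hr ÷ 5.865103 mcg/mL = 40.92 mL/hr
Volume infused so far = 40.92 mL/hr × 4.2 hr = 171.864 mL
Volume remaining = 341 − 171.864 = 169.136 mL
New rate:
2 mcg/min × 60 min/hr = 120 mcg/hr
Rate = 120 mcg/hr ÷ 5.865103 mcg/mL = 20.46 mL/hr
Time remaining = 169.136 mL ÷ 20.46 mL/hr = 8.266667 hr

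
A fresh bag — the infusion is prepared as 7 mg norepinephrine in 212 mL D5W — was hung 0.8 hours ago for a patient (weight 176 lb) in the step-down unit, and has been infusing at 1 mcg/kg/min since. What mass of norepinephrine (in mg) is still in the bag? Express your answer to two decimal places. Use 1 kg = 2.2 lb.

Weight = 176 lb ÷ 2.2 lb/kg = 80 kg
Dose = 1 mcg/kg/min × 80 kg = 80 mcg/min
80 mcg/min × 60 min/hr = 4800 mcg/hr
Concentration = 7 mg ÷ 212 mL = 0.03301887 mg/mL = 33.01887 mcg/mL
Rate = 4800 mcg/hr ÷ 33.01887 mcg/mL = 145.3714 mL/hr
Volume infused = 145.3714 mL/hr × 0.8 hr = 116.2971 mL
Volume remaining = 212 − 116.2971 = 95.70286 mL
Drug remaining = 95.70286 mL × 33.01887 mcg/mL = 3160 mcg = 3.16 mg

3.16 mg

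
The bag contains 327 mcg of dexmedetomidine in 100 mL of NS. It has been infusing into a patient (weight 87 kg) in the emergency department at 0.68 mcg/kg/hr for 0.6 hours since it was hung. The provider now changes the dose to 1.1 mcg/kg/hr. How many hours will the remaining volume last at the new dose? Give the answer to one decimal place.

3.0 hours

Initial rate:
Dose = 0.68 mcg/kg/hr × 87 kg = 59.16 mcg/hr
Concentration = 327 mcg ÷ 100 mL = 3.27 mcg/mL
Rate = 59.16 mcg/hr ÷ 3.27 mcg/mL = 18.09174 mL/hr
Volume infused so far = 18.09174 mL/hr × 0.6 hr = 10.85505 mL
Volume remaining = 100 − 10.85505 = 89.14495 mL
New rate:
Dose = 1.1 mcg/kg/hr × 87 kg = 95.7 mcg/hr
Rate = 95.7 mcg/hr ÷ 3.27 mcg/mL = 29.26606 mL/hr
Time remaining = 89.14495 mL ÷ 29.26606 mL/hr = 3.046019 hr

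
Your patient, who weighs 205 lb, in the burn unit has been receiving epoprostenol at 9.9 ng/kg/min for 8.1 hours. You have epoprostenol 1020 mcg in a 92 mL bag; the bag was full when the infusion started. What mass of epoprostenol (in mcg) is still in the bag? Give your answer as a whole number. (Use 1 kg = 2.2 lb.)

572 mcg

Weight = 205 lb ÷ 2.2 lb/kg = 93.18182 kg
Dose = 9.9 ng/kg/min × 93.18182 kg = 922.5 ng/min
922.5 ng/min × 60 min/hr = 55350 ng/hr
Concentration = 1020 mcg ÷ 92 mL = 11.08696 mcg/mL = 11086.96 ng/mL
Rate = 55350 ng/hr ÷ 11086.96 ng/mL = 4.992353 mL/hr
Volume infused = 4.992353 mL/hr × 8.1 hr = 40.43806 mL
Volume remaining = 92 − 40.43806 = 51.56194 mL
Drug remaining = 51.56194 mL × 11086.96 ng/mL = 571665 ng = 571.665 mcg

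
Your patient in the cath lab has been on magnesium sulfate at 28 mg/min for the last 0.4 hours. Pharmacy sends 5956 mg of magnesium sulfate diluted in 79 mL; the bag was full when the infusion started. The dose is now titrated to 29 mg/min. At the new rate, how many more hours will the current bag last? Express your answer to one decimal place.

Initial rate:
28 mg/min × 60 min/hr = 1680 mg/hr
Concentration = 5956 mg ÷ 79 mL = 75.39241 mg/mL
Rate = 1680 mg/hr ÷ 75.39241 mg/mL = 22.28341 mL/hr
Volume infused so far = 22.28341 mL/hr × 0.4 hr = 8.913365 mL
Volume remaining = 79 − 8.913365 = 70.08664 mL
New rate:
29 mg/min × 60 min/hr = 1740 mg/hr
Rate = 1740 mg/hr ÷ 75.39241 mg/mL = 23.07925 mL/hr
Time remaining = 70.08664 mL ÷ 23.07925 mL/hr = 3.036782 hr

3.0 hours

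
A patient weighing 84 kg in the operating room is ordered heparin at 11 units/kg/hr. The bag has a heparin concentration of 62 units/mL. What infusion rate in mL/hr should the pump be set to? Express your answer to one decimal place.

Dose = 11 units/kg/hr × 84 kg = 924 units/hr
Rate = 924 units/hr ÷ 62 units/mL = 14.90323 mL/hr

14.9 mL/hr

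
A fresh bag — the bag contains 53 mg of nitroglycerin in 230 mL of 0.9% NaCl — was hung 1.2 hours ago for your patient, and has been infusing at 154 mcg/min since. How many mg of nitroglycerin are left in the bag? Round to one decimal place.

41.9 mg

154 mcg/min × 60 min/hr = 9240 mcg/hr
Concentration = 53 mg ÷ 230 mL = 0.2304348 mg/mL = 230.4348 mcg/mL
Rate = 9240 mcg/hr ÷ 230.4348 mcg/mL = 40.09811 mL/hr
Volume infused = 40.09811 mL/hr × 1.2 hr = 48.11774 mL
Volume remaining = 230 − 48.11774 = 181.8823 mL
Drug remaining = 181.8823 mL × 230.4348 mcg/mL = 41912 mcg = 41.912 mg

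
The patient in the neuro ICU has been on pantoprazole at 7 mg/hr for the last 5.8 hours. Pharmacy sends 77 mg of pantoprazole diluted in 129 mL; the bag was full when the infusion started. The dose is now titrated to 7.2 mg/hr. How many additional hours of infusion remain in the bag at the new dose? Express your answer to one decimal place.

Initial rate:
Concentration = 77 mg ÷ 129 mL = 0.5968992 mg/mL
Rate = 7 mg/hr ÷ 0.5968992 mg/mL = 11.72727 mL/hr
Volume infused so far = 11.72727 mL/hr × 5.8 hr = 68.01818 mL
Volume remaining = 129 − 68.01818 = 60.98182 mL
New rate:
Rate = 7.2 mg/hr ÷ 0.5968992 mg/mL = 12.06234 mL/hr
Time remaining = 60.98182 mL ÷ 12.06234 mL/hr = 5.055556 hr

5.1 hours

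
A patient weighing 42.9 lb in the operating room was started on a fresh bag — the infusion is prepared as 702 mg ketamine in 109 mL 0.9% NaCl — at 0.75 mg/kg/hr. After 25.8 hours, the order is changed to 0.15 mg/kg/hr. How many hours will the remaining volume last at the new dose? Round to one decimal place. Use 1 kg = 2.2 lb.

Initial rate:
Weight = 42.9 lb ÷ 2.2 lb/kg = 19.5 kg
Dose = 0.75 mg/kg/hr × 19.5 kg = 14.625 mg/hr
Concentration = 702 mg ÷ 109 mL = 6.440367 mg/mL
Rate = 14.625 mg/hr ÷ 6.440367 mg/mL = 2.270833 mL/hr
Volume infused so far = 2.270833 mL/hr × 25.8 hr = 58.5875 mL
Volume remaining = 109 − 58.5875 = 50.4125 mL
New rate:
Dose = 0.15 mg/kg/hr × 19.5 kg = 2.925 mg/hr
Rate = 2.925 mg/hr ÷ 6.440367 mg/mL = 0.4541667 mL/hr
Time remaining = 50.4125 mL ÷ 0.4541667 mL/hr = 111 hr

111.0 hours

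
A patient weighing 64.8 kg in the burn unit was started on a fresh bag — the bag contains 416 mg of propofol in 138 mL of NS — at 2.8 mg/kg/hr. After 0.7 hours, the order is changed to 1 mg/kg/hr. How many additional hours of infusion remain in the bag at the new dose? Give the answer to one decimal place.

4.5 hours

Initial rate:
Dose = 2.8 mg/kg/hr × 64.8 kg = 181.44 mg/hr
Concentration = 416 mg ÷ 138 mL = 3.014493 mg/mL
Rate = 181.44 mg/hr ÷ 3.014493 mg/mL = 60.18923 mL/hr
Volume infused so far = 60.18923 mL/hr × 0.7 hr = 42.13246 mL
Volume remaining = 138 − 42.13246 = 95.86754 mL
New rate:
Dose = 1 mg/kg/hr × 64.8 kg = 64.8 mg/hr
Rate = 64.8 mg/hr ÷ 3.014493 mg/mL = 21.49615 mL/hr
Time remaining = 95.86754 mL ÷ 21.49615 mL/hr = 4.459753 hr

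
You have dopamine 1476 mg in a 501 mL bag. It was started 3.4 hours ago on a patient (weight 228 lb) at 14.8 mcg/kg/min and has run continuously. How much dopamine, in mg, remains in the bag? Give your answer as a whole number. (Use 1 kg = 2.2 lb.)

Weight = 228 lb ÷ 2.2 lb/kg = 103.6364 kg
Dose = 14.8 mcg/kg/min × 103.6364 kg = 1533.818 mcg/min
1533.818 mcg/min × 60 min/hr = 92029.09 mcg/hr
Concentration = 1476 mg ÷ 501 mL = 2.946108 mg/mL = 2946.108 mcg/mL
Rate = 92029.09 mcg/hr ÷ 2946.108 mcg/mL = 31.23752 mL/hr
Volume infused = 31.23752 mL/hr × 3.4 hr = 106.2076 mL
Volume remaining = 501 − 106.2076 = 394.7924 mL
Drug remaining = 394.7924 mL × 2946.108 mcg/mL = 1163101 mcg = 1163.101 mg

1163 mg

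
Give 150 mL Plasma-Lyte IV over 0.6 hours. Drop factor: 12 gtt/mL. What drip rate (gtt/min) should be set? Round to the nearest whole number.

50 gtt/min

150 mL ÷ (0.6 hr × 60 = 36 min) = 4.166667 mL/min
4.166667 mL/min × 12 gtt/mL = 50 gtt/min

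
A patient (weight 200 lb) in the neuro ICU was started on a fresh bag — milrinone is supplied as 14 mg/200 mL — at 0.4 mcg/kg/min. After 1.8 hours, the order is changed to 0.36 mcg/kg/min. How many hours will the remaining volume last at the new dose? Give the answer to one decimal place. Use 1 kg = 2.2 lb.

5.1 hours

Initial rate:
Weight = 200 lb ÷ 2.2 lb/kg = 90.90909 kg
Dose = 0.4 mcg/kg/min × 90.90909 kg = 36.36364 mcg/min
36.36364 mcg/min × 60 min/hr = 2181.818 mcg/hr
Concentration = 14 mg ÷ 200 mL = 0.07 mg/mL = 70 mcg/mL
Rate = 2181.818 mcg/hr ÷ 70 mcg/mL = 31.16883 mL/hr
Volume infused so far = 31.16883 mL/hr × 1.8 hr = 56.1039 mL
Volume remaining = 200 − 56.1039 = 143.8961 mL
New rate:
Dose = 0.36 mcg/kg/min × 90.90909 kg = 32.72727 mcg/min
32.72727 mcg/min × 60 min/hr = 1963.636 mcg/hr
Rate = 1963.636 mcg/hr ÷ 70 mcg/mL = 28.05195 mL/hr
Time remaining = 143.8961 mL ÷ 28.05195 mL/hr = 5.12963 hr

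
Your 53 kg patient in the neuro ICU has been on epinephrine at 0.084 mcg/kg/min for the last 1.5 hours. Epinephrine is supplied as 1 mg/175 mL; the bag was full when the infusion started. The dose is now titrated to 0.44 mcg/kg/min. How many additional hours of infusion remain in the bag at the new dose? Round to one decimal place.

Initial rate:
Dose = 0.084 mcg/kg/min × 53 kg = 4.452 mcg/min
4.452 mcg/min × 60 min/hr = 267.12 mcg/hr
Concentration = 1 mg ÷ 175 mL = 0.005714286 mg/mL = 5.714286 mcg/mL
Rate = 267.12 mcg/hr ÷ 5.714286 mcg/mL = 46.746 mL/hr
Volume infused so far = 46.746 mL/hr × 1.5 hr = 70.119 mL
Volume remaining = 175 − 70.119 = 104.881 mL
New rate:
Dose = 0.44 mcg/kg/min × 53 kg = 23.32 mcg/min
23.32 mcg/min × 60 min/hr = 1399.2 mcg/hr
Rate = 1399.2 mcg/hr ÷ 5.714286 mcg/mL = 244.86 mL/hr
Time remaining = 104.881 mL ÷ 244.86 mL/hr = 0.4283305 hr

0.4 hours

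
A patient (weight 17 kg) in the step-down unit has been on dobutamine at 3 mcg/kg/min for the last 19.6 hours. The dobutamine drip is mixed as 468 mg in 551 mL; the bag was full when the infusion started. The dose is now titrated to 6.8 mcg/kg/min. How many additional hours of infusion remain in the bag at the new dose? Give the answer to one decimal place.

Initial rate:
Dose = 3 mcg/kg/min × 17 kg = 51 mcg/min
51 mcg/min × 60 min/hr = 3060 mcg/hr
Concentration = 468 mg ÷ 551 mL = 0.8493648 mg/mL = 849.3648 mcg/mL
Rate = 3060 mcg/hr ÷ 849.3648 mcg/mL = 3.602692 mL/hr
Volume infused so far = 3.602692 mL/hr × 19.6 hr = 70.61277 mL
Volume remaining = 551 − 70.61277 = 480.3872 mL
New rate:
Dose = 6.8 mcg/kg/min × 17 kg = 115.6 mcg/min
115.6 mcg/min × 60 min/hr = 6936 mcg/hr
Rate = 6936 mcg/hr ÷ 849.3648 mcg/mL = 8.166103 mL/hr
Time remaining = 480.3872 mL ÷ 8.166103 mL/hr = 58.82699 hr

58.8 hours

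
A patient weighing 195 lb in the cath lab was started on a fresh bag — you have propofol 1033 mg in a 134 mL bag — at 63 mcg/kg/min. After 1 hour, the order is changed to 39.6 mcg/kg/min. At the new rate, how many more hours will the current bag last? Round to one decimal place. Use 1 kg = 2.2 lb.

Initial rate:
Weight = 195 lb ÷ 2.2 lb/kg = 88.63636 kg
Dose = 63 mcg/kg/min × 88.63636 kg = 5584.091 mcg/min
5584.091 mcg/min × 60 min/hr = 335045.5 mcg/hr
Concentration = 1033 mg ÷ 134 mL = 7.708955 mg/mL = 7708.955 mcg/mL
Rate = 335045.5 mcg/hr ÷ 7708.955 mcg/mL = 43.46185 mL/hr
Volume infused so far = 43.46185 mL/hr × 1 hr = 43.46185 mL
Volume remaining = 134 − 43.46185 = 90.53815 mL
New rate:
Dose = 39.6 mcg/kg/min × 88.63636 kg = 3510 mcg/min
3510 mcg/min × 60 min/hr = 210600 mcg/hr
Rate = 210600 mcg/hr ÷ 7708.955 mcg/mL = 27.31888 mL/hr
Time remaining = 90.53815 mL ÷ 27.31888 mL/hr = 3.314124 hr

3.3 hours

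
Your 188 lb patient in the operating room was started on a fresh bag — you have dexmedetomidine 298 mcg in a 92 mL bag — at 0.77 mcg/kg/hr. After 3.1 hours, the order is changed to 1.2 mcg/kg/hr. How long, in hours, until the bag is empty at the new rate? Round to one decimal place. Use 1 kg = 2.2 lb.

Initial rate:
Weight = 188 lb ÷ 2.2 lb/kg = 85.45455 kg
Dose = 0.77 mcg/kg/hr × 85.45455 kg = 65.8 mcg/hr
Concentration = 298 mcg ÷ 92 mL = 3.23913 mcg/mL
Rate = 65.8 mcg/hr ÷ 3.23913 mcg/mL = 20.31409 mL/hr
Volume infused so far = 20.31409 mL/hr × 3.1 hr = 62.97369 mL
Volume remaining = 92 − 62.97369 = 29.02631 mL
New rate:
Dose = 1.2 mcg/kg/hr × 85.45455 kg = 102.5455 mcg/hr
Rate = 102.5455 mcg/hr ÷ 3.23913 mcg/mL = 31.65833 mL/hr
Time remaining = 29.02631 mL ÷ 31.65833 mL/hr = 0.9168617 hr

0.9 hours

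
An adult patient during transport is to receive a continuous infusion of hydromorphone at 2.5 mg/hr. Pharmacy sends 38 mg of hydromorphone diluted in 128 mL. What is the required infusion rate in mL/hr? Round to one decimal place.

8.4 mL/hr

Concentration = 38 mg ÷ 128 mL = 0.296875 mg/mL
Rate = 2.5 mg/hr ÷ 0.296875 mg/mL = 8.421053 mL/hr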